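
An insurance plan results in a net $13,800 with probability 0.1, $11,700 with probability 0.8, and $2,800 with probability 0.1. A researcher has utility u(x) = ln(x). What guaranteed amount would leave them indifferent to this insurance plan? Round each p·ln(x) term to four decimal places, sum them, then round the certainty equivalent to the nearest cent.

E[u] = 0.1·ln(13800) + 0.8·ln(11700) + 0.1·ln(2800) = 0.9532 + 7.4939 + 0.7937 = 9.2408
CE = e^9.2408 ≈ 10309.28

$10,309.28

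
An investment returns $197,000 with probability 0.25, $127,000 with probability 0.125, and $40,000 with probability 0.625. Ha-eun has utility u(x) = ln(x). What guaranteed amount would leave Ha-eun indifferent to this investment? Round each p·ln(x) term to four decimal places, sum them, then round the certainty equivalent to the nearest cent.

E[u] = 0.25·ln(197000) + 0.125·ln(127000) + 0.625·ln(40000) = 3.0477 + 1.4690 + 6.6229 = 11.1396
CE = e^11.1396 ≈ 68844.11

$68,844.11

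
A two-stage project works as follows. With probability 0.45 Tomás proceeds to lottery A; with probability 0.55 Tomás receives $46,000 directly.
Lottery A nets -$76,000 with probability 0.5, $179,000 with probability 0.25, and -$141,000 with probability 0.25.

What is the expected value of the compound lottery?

EV(A) = 0.5 × (-76000) + 0.25 × 179000 + 0.25 × (-141000) = -38000 + 44750 − 35250 = -28500
Branch B: 46000 (certain)
Overall = 0.45 × (-28500) + 0.55 × 46000 = -12825 + 25300 = 12475

$12,475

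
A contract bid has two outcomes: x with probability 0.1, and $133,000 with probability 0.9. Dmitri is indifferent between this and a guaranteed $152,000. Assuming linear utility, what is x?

0.1·x + 0.9·133000 = 152000
0.1·x = 152000 − 119700 = 32300
x = 32300 / 0.1 = 323000

x = $323,000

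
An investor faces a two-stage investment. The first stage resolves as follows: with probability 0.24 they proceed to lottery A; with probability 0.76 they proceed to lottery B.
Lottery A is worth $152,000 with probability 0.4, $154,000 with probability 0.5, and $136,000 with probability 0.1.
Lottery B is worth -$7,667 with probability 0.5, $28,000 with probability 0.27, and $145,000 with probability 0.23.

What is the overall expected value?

$64,514.14

EV(A) = 0.4 × 152000 + 0.5 × 154000 + 0.1 × 136000 = 60800 + 77000 + 13600 = 151400
EV(B) = 0.5 × (-7667) + 0.27 × 28000 + 0.23 × 145000 = -3833.5 + 7560 + 33350 = 37076.5
Overall = 0.24 × 151400 + 0.76 × 37076.5 = 36336 + 28178.14 = 64514.14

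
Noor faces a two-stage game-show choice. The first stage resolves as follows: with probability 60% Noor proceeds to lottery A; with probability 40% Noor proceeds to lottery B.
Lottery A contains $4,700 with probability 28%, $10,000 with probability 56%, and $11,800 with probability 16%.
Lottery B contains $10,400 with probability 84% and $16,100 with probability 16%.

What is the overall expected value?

$9,807.20

EV(A) = 0.28 × 4700 + 0.56 × 10000 + 0.16 × 11800 = 1316 + 5600 + 1888 = 8804
EV(B) = 0.84 × 10400 + 0.16 × 16100 = 8736 + 2576 = 11312
Overall = 0.6 × 8804 + 0.4 × 11312 = 5282.4 + 4524.8 = 9807.2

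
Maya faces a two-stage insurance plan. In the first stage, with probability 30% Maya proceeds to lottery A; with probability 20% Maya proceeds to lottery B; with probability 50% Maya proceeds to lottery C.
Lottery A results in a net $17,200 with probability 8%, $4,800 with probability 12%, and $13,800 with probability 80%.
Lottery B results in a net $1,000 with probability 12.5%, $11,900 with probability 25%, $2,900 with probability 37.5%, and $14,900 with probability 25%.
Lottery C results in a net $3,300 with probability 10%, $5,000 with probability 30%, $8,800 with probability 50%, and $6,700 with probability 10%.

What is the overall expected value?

EV(A) = 0.08 × 17200 + 0.12 × 4800 + 0.8 × 13800 = 1376 + 576 + 11040 = 12992
EV(B) = 0.125 × 1000 + 0.25 × 11900 + 0.375 × 2900 + 0.25 × 14900 = 125 + 2975 + 1087.5 + 3725 = 7912.5
EV(C) = 0.1 × 3300 + 0.3 × 5000 + 0.5 × 8800 + 0.1 × 6700 = 330 + 1500 + 4400 + 670 = 6900
Overall = 0.3 × 12992 + 0.2 × 7912.5 + 0.5 × 6900 = 3897.6 + 1582.5 + 3450 = 8930.1

$8,930.10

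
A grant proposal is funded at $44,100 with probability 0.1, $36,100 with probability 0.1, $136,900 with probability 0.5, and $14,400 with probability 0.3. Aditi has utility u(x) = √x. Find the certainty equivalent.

$68,121

E[u] = 0.1·√44100 + 0.1·√36100 + 0.5·√136900 + 0.3·√14400 = 0.1·210 + 0.1·190 + 0.5·370 + 0.3·120 = 261
CE = (261)² = 68121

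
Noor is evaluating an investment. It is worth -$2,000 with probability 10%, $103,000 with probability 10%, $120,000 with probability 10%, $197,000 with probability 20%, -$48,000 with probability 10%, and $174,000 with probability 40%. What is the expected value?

EV = 0.1 × (-2000) + 0.1 × 103000 + 0.1 × 120000 + 0.2 × 197000 + 0.1 × (-48000) + 0.4 × 174000 = -200 + 10300 + 12000 + 39400 − 4800 + 69600 = 126300

$126,300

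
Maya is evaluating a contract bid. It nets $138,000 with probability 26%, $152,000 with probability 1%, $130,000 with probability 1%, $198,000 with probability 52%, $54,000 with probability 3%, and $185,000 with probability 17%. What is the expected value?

EV = 0.26 × 138000 + 0.01 × 152000 + 0.01 × 130000 + 0.52 × 198000 + 0.03 × 54000 + 0.17 × 185000 = 35880 + 1520 + 1300 + 102960 + 1620 + 31450 = 174730

$174,730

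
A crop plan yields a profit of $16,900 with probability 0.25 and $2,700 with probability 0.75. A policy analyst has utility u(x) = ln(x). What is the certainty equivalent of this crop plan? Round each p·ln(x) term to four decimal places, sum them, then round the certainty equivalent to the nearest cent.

$4,270.99

E[u] = 0.25·ln(16900) + 0.75·ln(2700) = 2.4338 + 5.9258 = 8.3596
CE = e^8.3596 ≈ 4270.99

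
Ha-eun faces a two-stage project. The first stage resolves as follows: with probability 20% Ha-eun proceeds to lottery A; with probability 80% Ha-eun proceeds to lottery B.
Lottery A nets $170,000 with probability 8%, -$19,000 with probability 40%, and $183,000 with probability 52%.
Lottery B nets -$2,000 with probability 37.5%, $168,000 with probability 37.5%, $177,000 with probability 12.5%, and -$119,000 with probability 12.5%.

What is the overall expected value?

EV(A) = 0.08 × 170000 + 0.4 × (-19000) + 0.52 × 183000 = 13600 − 7600 + 95160 = 101160
EV(B) = 0.375 × (-2000) + 0.375 × 168000 + 0.125 × 177000 + 0.125 × (-119000) = -750 + 63000 + 22125 − 14875 = 69500
Overall = 0.2 × 101160 + 0.8 × 69500 = 20232 + 55600 = 75832

$75,832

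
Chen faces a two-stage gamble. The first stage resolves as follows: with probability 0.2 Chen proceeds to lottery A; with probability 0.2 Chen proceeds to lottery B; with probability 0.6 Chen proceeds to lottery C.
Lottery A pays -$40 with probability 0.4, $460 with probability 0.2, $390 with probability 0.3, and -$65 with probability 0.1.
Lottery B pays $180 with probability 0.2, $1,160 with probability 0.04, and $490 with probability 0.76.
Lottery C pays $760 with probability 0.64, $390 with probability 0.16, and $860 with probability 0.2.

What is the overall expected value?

$560.74

EV(A) = 0.4 × (-40) + 0.2 × 460 + 0.3 × 390 + 0.1 × (-65) = -16 + 92 + 117 − 6.5 = 186.5
EV(B) = 0.2 × 180 + 0.04 × 1160 + 0.76 × 490 = 36 + 46.4 + 372.4 = 454.8
EV(C) = 0.64 × 760 + 0.16 × 390 + 0.2 × 860 = 486.4 + 62.4 + 172 = 720.8
Overall = 0.2 × 186.5 + 0.2 × 454.8 + 0.6 × 720.8 = 37.3 + 90.96 + 432.48 = 560.74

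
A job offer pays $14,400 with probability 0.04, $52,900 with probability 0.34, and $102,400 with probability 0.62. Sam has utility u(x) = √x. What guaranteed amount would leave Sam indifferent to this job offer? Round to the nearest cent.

$79,185.96

E[u] = 0.04·√14400 + 0.34·√52900 + 0.62·√102400 = 0.04·120 + 0.34·230 + 0.62·320 = 281.4
CE = (281.4)² = 79185.96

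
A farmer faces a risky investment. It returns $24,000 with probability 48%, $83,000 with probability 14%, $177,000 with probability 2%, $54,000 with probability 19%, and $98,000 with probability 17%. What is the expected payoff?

$53,600

EV = 0.48 × 24000 + 0.14 × 83000 + 0.02 × 177000 + 0.19 × 54000 + 0.17 × 98000 = 11520 + 11620 + 3540 + 10260 + 16660 = 53600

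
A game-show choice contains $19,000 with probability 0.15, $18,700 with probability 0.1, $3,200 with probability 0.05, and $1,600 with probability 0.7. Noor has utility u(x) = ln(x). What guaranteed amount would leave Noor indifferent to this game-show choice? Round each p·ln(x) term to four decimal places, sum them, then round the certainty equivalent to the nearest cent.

$3,069.59

E[u] = 0.15·ln(19000) + 0.1·ln(18700) + 0.05·ln(3200) + 0.7·ln(1600) = 1.4778 + 0.9836 + 0.4035 + 5.1644 = 8.0293
CE = e^8.0293 ≈ 3069.59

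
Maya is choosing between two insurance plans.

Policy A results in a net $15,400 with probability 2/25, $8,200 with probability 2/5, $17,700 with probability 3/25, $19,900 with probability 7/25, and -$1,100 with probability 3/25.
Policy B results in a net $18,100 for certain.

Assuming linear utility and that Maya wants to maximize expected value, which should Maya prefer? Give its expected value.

Policy A = 2/25 × 15400 + 2/5 × 8200 + 3/25 × 17700 + 7/25 × 19900 + 3/25 × (-1100) = 1232 + 3280 + 2124 + 5572 − 132 = 12076
Policy B: 18100 (certain)

Policy B ($18,100)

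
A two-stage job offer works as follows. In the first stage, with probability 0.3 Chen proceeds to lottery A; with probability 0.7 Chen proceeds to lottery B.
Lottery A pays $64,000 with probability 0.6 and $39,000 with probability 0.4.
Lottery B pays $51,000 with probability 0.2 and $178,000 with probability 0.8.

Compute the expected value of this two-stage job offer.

EV(A) = 0.6 × 64000 + 0.4 × 39000 = 38400 + 15600 = 54000
EV(B) = 0.2 × 51000 + 0.8 × 178000 = 10200 + 142400 = 152600
Overall = 0.3 × 54000 + 0.7 × 152600 = 16200 + 106820 = 123020

$123,020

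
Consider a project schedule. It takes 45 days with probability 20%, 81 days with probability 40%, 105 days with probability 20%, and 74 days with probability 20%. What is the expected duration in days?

77.2 days

EV = 0.2 × 45 + 0.4 × 81 + 0.2 × 105 + 0.2 × 74 = 9 + 32.4 + 21 + 14.8 = 77.2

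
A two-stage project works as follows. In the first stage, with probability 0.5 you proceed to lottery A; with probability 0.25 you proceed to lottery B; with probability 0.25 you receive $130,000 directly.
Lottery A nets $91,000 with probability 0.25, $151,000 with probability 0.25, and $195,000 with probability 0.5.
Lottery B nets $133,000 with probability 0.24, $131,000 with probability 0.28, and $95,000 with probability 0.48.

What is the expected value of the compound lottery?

EV(A) = 0.25 × 91000 + 0.25 × 151000 + 0.5 × 195000 = 22750 + 37750 + 97500 = 158000
EV(B) = 0.24 × 133000 + 0.28 × 131000 + 0.48 × 95000 = 31920 + 36680 + 45600 = 114200
Branch C: 130000 (certain)
Overall = 0.5 × 158000 + 0.25 × 114200 + 0.25 × 130000 = 79000 + 28550 + 32500 = 140050

$140,050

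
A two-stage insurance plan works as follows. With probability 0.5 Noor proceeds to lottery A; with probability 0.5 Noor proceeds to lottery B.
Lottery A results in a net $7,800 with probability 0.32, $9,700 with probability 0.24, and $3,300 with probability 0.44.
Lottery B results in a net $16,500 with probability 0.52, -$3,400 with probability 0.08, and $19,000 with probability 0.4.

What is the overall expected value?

$11,092

EV(A) = 0.32 × 7800 + 0.24 × 9700 + 0.44 × 3300 = 2496 + 2328 + 1452 = 6276
EV(B) = 0.52 × 16500 + 0.08 × (-3400) + 0.4 × 19000 = 8580 − 272 + 7600 = 15908
Overall = 0.5 × 6276 + 0.5 × 15908 = 3138 + 7954 = 11092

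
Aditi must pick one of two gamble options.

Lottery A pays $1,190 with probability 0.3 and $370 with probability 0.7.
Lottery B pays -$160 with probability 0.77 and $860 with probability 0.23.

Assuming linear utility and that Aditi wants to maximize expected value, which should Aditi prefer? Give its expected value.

Lottery A = 0.3 × 1190 + 0.7 × 370 = 357 + 259 = 616
Lottery B = 0.77 × (-160) + 0.23 × 860 = -123.2 + 197.8 = 74.6

Lottery A ($616)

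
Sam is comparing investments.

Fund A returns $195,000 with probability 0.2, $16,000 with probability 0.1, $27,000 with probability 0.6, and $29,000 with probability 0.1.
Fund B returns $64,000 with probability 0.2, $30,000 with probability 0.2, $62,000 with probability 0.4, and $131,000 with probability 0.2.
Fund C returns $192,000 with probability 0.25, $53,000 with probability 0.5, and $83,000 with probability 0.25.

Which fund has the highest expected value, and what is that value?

Fund A = 0.2 × 195000 + 0.1 × 16000 + 0.6 × 27000 + 0.1 × 29000 = 39000 + 1600 + 16200 + 2900 = 59700
Fund B = 0.2 × 64000 + 0.2 × 30000 + 0.4 × 62000 + 0.2 × 131000 = 12800 + 6000 + 24800 + 26200 = 69800
Fund C = 0.25 × 192000 + 0.5 × 53000 + 0.25 × 83000 = 48000 + 26500 + 20750 = 95250

Fund C ($95,250)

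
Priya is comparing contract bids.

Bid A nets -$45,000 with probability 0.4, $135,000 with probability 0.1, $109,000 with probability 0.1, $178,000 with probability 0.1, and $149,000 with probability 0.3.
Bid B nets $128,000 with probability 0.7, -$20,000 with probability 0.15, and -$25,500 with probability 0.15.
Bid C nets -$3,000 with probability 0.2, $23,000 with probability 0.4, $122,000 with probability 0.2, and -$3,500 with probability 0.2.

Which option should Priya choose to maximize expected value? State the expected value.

Bid A = 0.4 × (-45000) + 0.1 × 135000 + 0.1 × 109000 + 0.1 × 178000 + 0.3 × 149000 = -18000 + 13500 + 10900 + 17800 + 44700 = 68900
Bid B = 0.7 × 128000 + 0.15 × (-20000) + 0.15 × (-25500) = 89600 − 3000 − 3825 = 82775
Bid C = 0.2 × (-3000) + 0.4 × 23000 + 0.2 × 122000 + 0.2 × (-3500) = -600 + 9200 + 24400 − 700 = 32300

Bid B ($82,775)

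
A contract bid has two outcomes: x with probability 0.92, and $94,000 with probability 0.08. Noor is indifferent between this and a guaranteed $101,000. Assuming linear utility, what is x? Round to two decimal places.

0.92·x + 0.08·94000 = 101000
0.92·x = 101000 − 7520 = 93480
x = 93480 / 0.92 = 101608.6957

x = $101,608.70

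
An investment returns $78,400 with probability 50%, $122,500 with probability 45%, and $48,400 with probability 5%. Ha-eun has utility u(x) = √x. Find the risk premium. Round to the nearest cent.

E[u] = 0.5·√78400 + 0.45·√122500 + 0.05·√48400 = 0.5·280 + 0.45·350 + 0.05·220 = 308.5
CE = (308.5)² = 95172.25
Risk premium = EV − CE = 96745 − 95172.25 = 1572.75

$1,572.75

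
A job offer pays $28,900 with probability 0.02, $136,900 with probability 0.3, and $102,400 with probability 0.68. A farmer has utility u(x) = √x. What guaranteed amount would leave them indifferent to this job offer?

E[u] = 0.02·√28900 + 0.3·√136900 + 0.68·√102400 = 0.02·170 + 0.3·370 + 0.68·320 = 332
CE = (332)² = 110224

$110,224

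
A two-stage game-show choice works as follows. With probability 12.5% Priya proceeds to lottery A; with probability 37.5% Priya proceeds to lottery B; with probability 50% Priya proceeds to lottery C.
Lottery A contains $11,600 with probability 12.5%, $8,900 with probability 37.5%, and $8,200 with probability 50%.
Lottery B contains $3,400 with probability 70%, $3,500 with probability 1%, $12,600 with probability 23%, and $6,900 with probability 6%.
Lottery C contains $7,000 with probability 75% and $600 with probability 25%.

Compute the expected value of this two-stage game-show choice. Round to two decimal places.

$5,958.56

EV(A) = 0.125 × 11600 + 0.375 × 8900 + 0.5 × 8200 = 1450 + 3337.5 + 4100 = 8887.5
EV(B) = 0.7 × 3400 + 0.01 × 3500 + 0.23 × 12600 + 0.06 × 6900 = 2380 + 35 + 2898 + 414 = 5727
EV(C) = 0.75 × 7000 + 0.25 × 600 = 5250 + 150 = 5400
Overall = 0.125 × 8887.5 + 0.375 × 5727 + 0.5 × 5400 = 1110.9375 + 2147.625 + 2700 = 5958.5625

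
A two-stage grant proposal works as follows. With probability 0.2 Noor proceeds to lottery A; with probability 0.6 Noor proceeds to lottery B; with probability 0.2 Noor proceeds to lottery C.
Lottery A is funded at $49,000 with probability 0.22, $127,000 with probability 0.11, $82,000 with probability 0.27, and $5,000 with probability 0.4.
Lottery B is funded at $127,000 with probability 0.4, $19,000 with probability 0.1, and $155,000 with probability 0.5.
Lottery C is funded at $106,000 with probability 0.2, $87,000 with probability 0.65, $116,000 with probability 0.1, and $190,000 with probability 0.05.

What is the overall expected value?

$107,668

EV(A) = 0.22 × 49000 + 0.11 × 127000 + 0.27 × 82000 + 0.4 × 5000 = 10780 + 13970 + 22140 + 2000 = 48890
EV(B) = 0.4 × 127000 + 0.1 × 19000 + 0.5 × 155000 = 50800 + 1900 + 77500 = 130200
EV(C) = 0.2 × 106000 + 0.65 × 87000 + 0.1 × 116000 + 0.05 × 190000 = 21200 + 56550 + 11600 + 9500 = 98850
Overall = 0.2 × 48890 + 0.6 × 130200 + 0.2 × 98850 = 9778 + 78120 + 19770 = 107668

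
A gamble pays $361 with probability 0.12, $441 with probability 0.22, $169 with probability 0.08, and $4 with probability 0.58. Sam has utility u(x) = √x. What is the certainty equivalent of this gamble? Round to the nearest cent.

$82.81

E[u] = 0.12·√361 + 0.22·√441 + 0.08·√169 + 0.58·√4 = 0.12·19 + 0.22·21 + 0.08·13 + 0.58·2 = 9.1
CE = (9.1)² = 82.81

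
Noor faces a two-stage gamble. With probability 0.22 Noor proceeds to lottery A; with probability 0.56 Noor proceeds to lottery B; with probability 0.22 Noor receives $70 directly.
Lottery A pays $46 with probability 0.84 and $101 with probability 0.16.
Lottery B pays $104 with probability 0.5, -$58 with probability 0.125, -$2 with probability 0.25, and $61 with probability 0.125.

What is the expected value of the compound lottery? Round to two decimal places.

$56.51

EV(A) = 0.84 × 46 + 0.16 × 101 = 38.64 + 16.16 = 54.8
EV(B) = 0.5 × 104 + 0.125 × (-58) + 0.25 × (-2) + 0.125 × 61 = 52 − 7.25 − 0.5 + 7.625 = 51.875
Branch C: 70 (certain)
Overall = 0.22 × 54.8 + 0.56 × 51.875 + 0.22 × 70 = 12.056 + 29.05 + 15.4 = 56.506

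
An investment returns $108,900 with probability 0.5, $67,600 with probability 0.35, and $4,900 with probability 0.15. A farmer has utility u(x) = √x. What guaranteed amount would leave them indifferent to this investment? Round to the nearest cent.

$71,022.25

E[u] = 0.5·√108900 + 0.35·√67600 + 0.15·√4900 = 0.5·330 + 0.35·260 + 0.15·70 = 266.5
CE = (266.5)² = 71022.25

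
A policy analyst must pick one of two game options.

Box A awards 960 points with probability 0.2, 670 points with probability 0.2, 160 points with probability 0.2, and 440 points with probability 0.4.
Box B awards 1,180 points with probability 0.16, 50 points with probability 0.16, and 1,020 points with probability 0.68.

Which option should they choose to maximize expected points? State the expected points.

Box B (890.4 points)

Box A = 0.2 × 960 + 0.2 × 670 + 0.2 × 160 + 0.4 × 440 = 192 + 134 + 32 + 176 = 534
Box B = 0.16 × 1180 + 0.16 × 50 + 0.68 × 1020 = 188.8 + 8 + 693.6 = 890.4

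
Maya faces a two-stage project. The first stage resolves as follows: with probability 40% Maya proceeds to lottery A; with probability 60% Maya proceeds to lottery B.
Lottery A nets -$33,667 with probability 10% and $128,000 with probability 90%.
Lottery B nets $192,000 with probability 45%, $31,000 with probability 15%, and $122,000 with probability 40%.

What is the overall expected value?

$128,643.32

EV(A) = 0.1 × (-33667) + 0.9 × 128000 = -3366.7 + 115200 = 111833.3
EV(B) = 0.45 × 192000 + 0.15 × 31000 + 0.4 × 122000 = 86400 + 4650 + 48800 = 139850
Overall = 0.4 × 111833.3 + 0.6 × 139850 = 44733.32 + 83910 = 128643.32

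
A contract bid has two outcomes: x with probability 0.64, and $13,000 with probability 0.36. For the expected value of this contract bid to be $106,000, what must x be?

0.64·x + 0.36·13000 = 106000
0.64·x = 106000 − 4680 = 101320
x = 101320 / 0.64 = 158312.5

x = $158,312.50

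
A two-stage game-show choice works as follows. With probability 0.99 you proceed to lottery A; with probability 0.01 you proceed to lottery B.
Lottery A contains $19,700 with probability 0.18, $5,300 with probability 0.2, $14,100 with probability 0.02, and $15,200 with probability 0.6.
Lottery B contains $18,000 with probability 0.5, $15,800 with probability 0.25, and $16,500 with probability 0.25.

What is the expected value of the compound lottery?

EV(A) = 0.18 × 19700 + 0.2 × 5300 + 0.02 × 14100 + 0.6 × 15200 = 3546 + 1060 + 282 + 9120 = 14008
EV(B) = 0.5 × 18000 + 0.25 × 15800 + 0.25 × 16500 = 9000 + 3950 + 4125 = 17075
Overall = 0.99 × 14008 + 0.01 × 17075 = 13867.92 + 170.75 = 14038.67

$14,038.67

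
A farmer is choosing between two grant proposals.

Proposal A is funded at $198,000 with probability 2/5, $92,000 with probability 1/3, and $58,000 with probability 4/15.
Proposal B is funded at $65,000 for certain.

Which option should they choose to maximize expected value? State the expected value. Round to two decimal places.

Proposal A ($125,333.33)

Proposal A = 2/5 × 198000 + 1/3 × 92000 + 4/15 × 58000 = 79200 + 30666.6667 + 15466.6667 = 125333.3333
Proposal B: 65000 (certain)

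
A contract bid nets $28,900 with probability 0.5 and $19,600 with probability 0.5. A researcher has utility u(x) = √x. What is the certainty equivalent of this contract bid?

E[u] = 0.5·√28900 + 0.5·√19600 = 0.5·170 + 0.5·140 = 155
CE = (155)² = 24025

$24,025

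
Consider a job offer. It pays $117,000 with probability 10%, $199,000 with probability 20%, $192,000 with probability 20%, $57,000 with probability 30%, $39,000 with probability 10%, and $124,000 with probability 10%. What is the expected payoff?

EV = 0.1 × 117000 + 0.2 × 199000 + 0.2 × 192000 + 0.3 × 57000 + 0.1 × 39000 + 0.1 × 124000 = 11700 + 39800 + 38400 + 17100 + 3900 + 12400 = 123300

$123,300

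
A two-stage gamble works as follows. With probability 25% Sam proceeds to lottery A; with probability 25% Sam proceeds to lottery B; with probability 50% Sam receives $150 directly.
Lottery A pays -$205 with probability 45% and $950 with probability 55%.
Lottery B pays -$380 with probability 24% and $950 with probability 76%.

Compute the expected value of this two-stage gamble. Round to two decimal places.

EV(A) = 0.45 × (-205) + 0.55 × 950 = -92.25 + 522.5 = 430.25
EV(B) = 0.24 × (-380) + 0.76 × 950 = -91.2 + 722 = 630.8
Branch C: 150 (certain)
Overall = 0.25 × 430.25 + 0.25 × 630.8 + 0.5 × 150 = 107.5625 + 157.7 + 75 = 340.2625

$340.26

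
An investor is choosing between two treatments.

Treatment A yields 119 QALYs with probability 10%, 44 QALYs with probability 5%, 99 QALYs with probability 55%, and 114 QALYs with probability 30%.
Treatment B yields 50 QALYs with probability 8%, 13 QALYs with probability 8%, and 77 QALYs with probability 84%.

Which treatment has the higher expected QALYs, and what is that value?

Treatment A = 0.1 × 119 + 0.05 × 44 + 0.55 × 99 + 0.3 × 114 = 11.9 + 2.2 + 54.45 + 34.2 = 102.75
Treatment B = 0.08 × 50 + 0.08 × 13 + 0.84 × 77 = 4 + 1.04 + 64.68 = 69.72

Treatment A (102.75 QALYs)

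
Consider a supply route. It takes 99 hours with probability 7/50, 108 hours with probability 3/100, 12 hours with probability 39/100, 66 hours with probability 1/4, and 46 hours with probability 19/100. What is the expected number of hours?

EV = 7/50 × 99 + 3/100 × 108 + 39/100 × 12 + 1/4 × 66 + 19/100 × 46 = 13.86 + 3.24 + 4.68 + 16.5 + 8.74 = 47.02

47.02 hours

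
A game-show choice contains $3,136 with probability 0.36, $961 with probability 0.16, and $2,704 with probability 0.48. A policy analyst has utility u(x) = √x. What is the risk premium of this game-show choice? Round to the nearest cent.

$72.63

E[u] = 0.36·√3136 + 0.16·√961 + 0.48·√2704 = 0.36·56 + 0.16·31 + 0.48·52 = 50.08
CE = (50.08)² = 2508.0064
Risk premium = EV − CE = 2580.64 − 2508.0064 = 72.6336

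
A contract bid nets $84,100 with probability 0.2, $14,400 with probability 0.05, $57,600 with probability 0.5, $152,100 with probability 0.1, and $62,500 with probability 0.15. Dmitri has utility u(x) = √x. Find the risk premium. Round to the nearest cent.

$3,064.75

E[u] = 0.2·√84100 + 0.05·√14400 + 0.5·√57600 + 0.1·√152100 + 0.15·√62500 = 0.2·290 + 0.05·120 + 0.5·240 + 0.1·390 + 0.15·250 = 260.5
CE = (260.5)² = 67860.25
Risk premium = EV − CE = 70925 − 67860.25 = 3064.75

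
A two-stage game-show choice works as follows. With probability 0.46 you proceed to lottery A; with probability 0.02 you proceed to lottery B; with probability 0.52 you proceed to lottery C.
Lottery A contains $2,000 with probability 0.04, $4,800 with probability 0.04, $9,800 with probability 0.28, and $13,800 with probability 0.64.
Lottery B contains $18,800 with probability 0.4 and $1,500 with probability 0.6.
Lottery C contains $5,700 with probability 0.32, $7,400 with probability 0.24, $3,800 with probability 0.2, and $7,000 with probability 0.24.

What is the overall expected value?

EV(A) = 0.04 × 2000 + 0.04 × 4800 + 0.28 × 9800 + 0.64 × 13800 = 80 + 192 + 2744 + 8832 = 11848
EV(B) = 0.4 × 18800 + 0.6 × 1500 = 7520 + 900 = 8420
EV(C) = 0.32 × 5700 + 0.24 × 7400 + 0.2 × 3800 + 0.24 × 7000 = 1824 + 1776 + 760 + 1680 = 6040
Overall = 0.46 × 11848 + 0.02 × 8420 + 0.52 × 6040 = 5450.08 + 168.4 + 3140.8 = 8759.28

$8,759.28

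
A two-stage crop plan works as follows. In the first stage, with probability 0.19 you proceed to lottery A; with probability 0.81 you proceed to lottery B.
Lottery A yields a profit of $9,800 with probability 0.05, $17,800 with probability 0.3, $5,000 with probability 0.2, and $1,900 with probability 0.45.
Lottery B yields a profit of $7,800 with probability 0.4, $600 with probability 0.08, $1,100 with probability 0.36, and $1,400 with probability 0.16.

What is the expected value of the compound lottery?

EV(A) = 0.05 × 9800 + 0.3 × 17800 + 0.2 × 5000 + 0.45 × 1900 = 490 + 5340 + 1000 + 855 = 7685
EV(B) = 0.4 × 7800 + 0.08 × 600 + 0.36 × 1100 + 0.16 × 1400 = 3120 + 48 + 396 + 224 = 3788
Overall = 0.19 × 7685 + 0.81 × 3788 = 1460.15 + 3068.28 = 4528.43

$4,528.43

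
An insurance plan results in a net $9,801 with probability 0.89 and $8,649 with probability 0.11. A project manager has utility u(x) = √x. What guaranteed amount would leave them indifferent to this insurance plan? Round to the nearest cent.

E[u] = 0.89·√9801 + 0.11·√8649 = 0.89·99 + 0.11·93 = 98.34
CE = (98.34)² = 9670.7556

$9,670.76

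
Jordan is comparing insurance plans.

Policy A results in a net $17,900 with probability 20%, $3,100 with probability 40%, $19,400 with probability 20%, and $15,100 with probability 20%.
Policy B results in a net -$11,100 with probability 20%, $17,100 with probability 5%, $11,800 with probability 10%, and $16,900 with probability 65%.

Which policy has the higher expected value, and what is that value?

Policy A ($11,720)

Policy A = 0.2 × 17900 + 0.4 × 3100 + 0.2 × 19400 + 0.2 × 15100 = 3580 + 1240 + 3880 + 3020 = 11720
Policy B = 0.2 × (-11100) + 0.05 × 17100 + 0.1 × 11800 + 0.65 × 16900 = -2220 + 855 + 1180 + 10985 = 10800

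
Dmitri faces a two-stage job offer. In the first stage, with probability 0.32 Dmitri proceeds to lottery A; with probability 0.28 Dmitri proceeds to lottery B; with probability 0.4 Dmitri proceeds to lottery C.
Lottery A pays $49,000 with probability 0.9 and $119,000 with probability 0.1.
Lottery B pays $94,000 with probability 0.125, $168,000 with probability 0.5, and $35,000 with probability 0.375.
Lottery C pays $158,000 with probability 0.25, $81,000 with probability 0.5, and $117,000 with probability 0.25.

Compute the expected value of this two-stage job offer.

EV(A) = 0.9 × 49000 + 0.1 × 119000 = 44100 + 11900 = 56000
EV(B) = 0.125 × 94000 + 0.5 × 168000 + 0.375 × 35000 = 11750 + 84000 + 13125 = 108875
EV(C) = 0.25 × 158000 + 0.5 × 81000 + 0.25 × 117000 = 39500 + 40500 + 29250 = 109250
Overall = 0.32 × 56000 + 0.28 × 108875 + 0.4 × 109250 = 17920 + 30485 + 43700 = 92105

$92,105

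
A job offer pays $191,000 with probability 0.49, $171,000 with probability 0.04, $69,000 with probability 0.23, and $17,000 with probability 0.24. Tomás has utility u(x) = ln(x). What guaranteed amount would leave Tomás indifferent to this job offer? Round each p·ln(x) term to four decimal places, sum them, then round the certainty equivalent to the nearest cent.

E[u] = 0.49·ln(191000) + 0.04·ln(171000) + 0.23·ln(69000) + 0.24·ln(17000) = 5.9584 + 0.4820 + 2.5626 + 2.3378 = 11.3408
CE = e^11.3408 ≈ 84187.35

$84,187.35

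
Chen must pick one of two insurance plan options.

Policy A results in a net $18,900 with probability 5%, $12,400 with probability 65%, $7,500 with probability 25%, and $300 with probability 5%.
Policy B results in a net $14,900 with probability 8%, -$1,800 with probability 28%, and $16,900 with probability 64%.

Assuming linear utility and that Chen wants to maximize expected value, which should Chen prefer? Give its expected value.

Policy A = 0.05 × 18900 + 0.65 × 12400 + 0.25 × 7500 + 0.05 × 300 = 945 + 8060 + 1875 + 15 = 10895
Policy B = 0.08 × 14900 + 0.28 × (-1800) + 0.64 × 16900 = 1192 − 504 + 10816 = 11504

Policy B ($11,504)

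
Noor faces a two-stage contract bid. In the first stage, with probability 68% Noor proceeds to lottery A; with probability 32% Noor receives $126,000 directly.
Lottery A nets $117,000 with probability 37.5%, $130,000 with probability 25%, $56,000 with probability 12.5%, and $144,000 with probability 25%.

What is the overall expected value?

$121,495

EV(A) = 0.375 × 117000 + 0.25 × 130000 + 0.125 × 56000 + 0.25 × 144000 = 43875 + 32500 + 7000 + 36000 = 119375
Branch B: 126000 (certain)
Overall = 0.68 × 119375 + 0.32 × 126000 = 81175 + 40320 = 121495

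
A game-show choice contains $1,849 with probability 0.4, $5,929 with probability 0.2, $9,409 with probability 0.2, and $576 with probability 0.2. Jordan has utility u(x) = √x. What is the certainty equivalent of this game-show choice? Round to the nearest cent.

$3,226.24

E[u] = 0.4·√1849 + 0.2·√5929 + 0.2·√9409 + 0.2·√576 = 0.4·43 + 0.2·77 + 0.2·97 + 0.2·24 = 56.8
CE = (56.8)² = 3226.24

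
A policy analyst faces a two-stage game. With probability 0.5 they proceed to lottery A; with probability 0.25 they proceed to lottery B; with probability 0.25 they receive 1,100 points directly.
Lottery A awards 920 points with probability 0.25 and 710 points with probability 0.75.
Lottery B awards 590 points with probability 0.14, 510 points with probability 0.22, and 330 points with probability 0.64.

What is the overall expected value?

757.75 points

EV(A) = 0.25 × 920 + 0.75 × 710 = 230 + 532.5 = 762.5
EV(B) = 0.14 × 590 + 0.22 × 510 + 0.64 × 330 = 82.6 + 112.2 + 211.2 = 406
Branch C: 1100 (certain)
Overall = 0.5 × 762.5 + 0.25 × 406 + 0.25 × 1100 = 381.25 + 101.5 + 275 = 757.75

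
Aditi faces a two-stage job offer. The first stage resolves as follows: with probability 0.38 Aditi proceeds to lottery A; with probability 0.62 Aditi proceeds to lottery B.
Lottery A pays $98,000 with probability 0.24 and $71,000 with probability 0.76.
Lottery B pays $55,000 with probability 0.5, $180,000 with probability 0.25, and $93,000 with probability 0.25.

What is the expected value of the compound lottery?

$88,807.40

EV(A) = 0.24 × 98000 + 0.76 × 71000 = 23520 + 53960 = 77480
EV(B) = 0.5 × 55000 + 0.25 × 180000 + 0.25 × 93000 = 27500 + 45000 + 23250 = 95750
Overall = 0.38 × 77480 + 0.62 × 95750 = 29442.4 + 59365 = 88807.4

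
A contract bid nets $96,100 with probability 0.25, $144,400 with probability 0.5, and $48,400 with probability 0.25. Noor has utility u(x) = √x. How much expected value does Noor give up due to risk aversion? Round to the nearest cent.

$4,318.75

E[u] = 0.25·√96100 + 0.5·√144400 + 0.25·√48400 = 0.25·310 + 0.5·380 + 0.25·220 = 322.5
CE = (322.5)² = 104006.25
Risk premium = EV − CE = 108325 − 104006.25 = 4318.75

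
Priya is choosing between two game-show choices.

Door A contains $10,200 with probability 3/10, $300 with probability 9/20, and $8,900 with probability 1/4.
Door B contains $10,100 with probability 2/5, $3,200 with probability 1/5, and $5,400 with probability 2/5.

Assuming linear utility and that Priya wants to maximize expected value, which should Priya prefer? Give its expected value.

Door A = 3/10 × 10200 + 9/20 × 300 + 1/4 × 8900 = 3060 + 135 + 2225 = 5420
Door B = 2/5 × 10100 + 1/5 × 3200 + 2/5 × 5400 = 4040 + 640 + 2160 = 6840

Door B ($6,840)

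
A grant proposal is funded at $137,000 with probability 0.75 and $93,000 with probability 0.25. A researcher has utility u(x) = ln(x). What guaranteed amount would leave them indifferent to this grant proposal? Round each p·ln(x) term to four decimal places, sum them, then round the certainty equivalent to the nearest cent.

E[u] = 0.75·ln(137000) + 0.25·ln(93000) = 8.8708 + 2.8601 = 11.7309
CE = e^11.7309 ≈ 124355.54

$124,355.54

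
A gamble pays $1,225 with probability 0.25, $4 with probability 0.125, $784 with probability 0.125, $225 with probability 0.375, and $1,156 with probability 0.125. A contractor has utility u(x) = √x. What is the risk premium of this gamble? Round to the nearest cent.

$132.98

E[u] = 0.25·√1225 + 0.125·√4 + 0.125·√784 + 0.375·√225 + 0.125·√1156 = 0.25·35 + 0.125·2 + 0.125·28 + 0.375·15 + 0.125·34 = 22.375
CE = (22.375)² = 500.640625
Risk premium = EV − CE = 633.625 − 500.640625 = 132.984375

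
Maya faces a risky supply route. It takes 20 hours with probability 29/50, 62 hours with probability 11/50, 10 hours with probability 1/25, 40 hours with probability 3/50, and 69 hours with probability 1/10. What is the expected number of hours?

EV = 29/50 × 20 + 11/50 × 62 + 1/25 × 10 + 3/50 × 40 + 1/10 × 69 = 11.6 + 13.64 + 0.4 + 2.4 + 6.9 = 34.94

34.94 hours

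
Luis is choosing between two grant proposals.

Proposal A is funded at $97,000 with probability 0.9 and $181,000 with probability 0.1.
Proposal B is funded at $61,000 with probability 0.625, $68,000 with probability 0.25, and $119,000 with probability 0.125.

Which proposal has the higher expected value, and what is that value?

Proposal A = 0.9 × 97000 + 0.1 × 181000 = 87300 + 18100 = 105400
Proposal B = 0.625 × 61000 + 0.25 × 68000 + 0.125 × 119000 = 38125 + 17000 + 14875 = 70000

Proposal A ($105,400)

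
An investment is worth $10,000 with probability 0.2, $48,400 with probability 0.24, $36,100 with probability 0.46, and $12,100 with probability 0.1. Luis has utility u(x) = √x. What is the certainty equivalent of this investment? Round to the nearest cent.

$29,309.44

E[u] = 0.2·√10000 + 0.24·√48400 + 0.46·√36100 + 0.1·√12100 = 0.2·100 + 0.24·220 + 0.46·190 + 0.1·110 = 171.2
CE = (171.2)² = 29309.44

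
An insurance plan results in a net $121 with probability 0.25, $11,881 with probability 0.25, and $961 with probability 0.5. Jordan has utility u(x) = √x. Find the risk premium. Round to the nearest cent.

E[u] = 0.25·√121 + 0.25·√11881 + 0.5·√961 = 0.25·11 + 0.25·109 + 0.5·31 = 45.5
CE = (45.5)² = 2070.25
Risk premium = EV − CE = 3481 − 2070.25 = 1410.75

$1,410.75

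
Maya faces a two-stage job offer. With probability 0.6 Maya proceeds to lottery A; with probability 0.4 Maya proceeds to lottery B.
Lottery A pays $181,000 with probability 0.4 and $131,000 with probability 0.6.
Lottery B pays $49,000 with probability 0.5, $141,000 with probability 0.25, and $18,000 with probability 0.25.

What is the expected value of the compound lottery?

EV(A) = 0.4 × 181000 + 0.6 × 131000 = 72400 + 78600 = 151000
EV(B) = 0.5 × 49000 + 0.25 × 141000 + 0.25 × 18000 = 24500 + 35250 + 4500 = 64250
Overall = 0.6 × 151000 + 0.4 × 64250 = 90600 + 25700 = 116300

$116,300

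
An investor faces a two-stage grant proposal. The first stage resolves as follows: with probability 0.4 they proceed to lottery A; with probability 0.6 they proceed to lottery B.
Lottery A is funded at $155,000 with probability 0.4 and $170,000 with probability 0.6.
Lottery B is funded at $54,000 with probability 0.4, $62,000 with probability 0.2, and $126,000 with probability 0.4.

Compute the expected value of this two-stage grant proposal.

$116,240

EV(A) = 0.4 × 155000 + 0.6 × 170000 = 62000 + 102000 = 164000
EV(B) = 0.4 × 54000 + 0.2 × 62000 + 0.4 × 126000 = 21600 + 12400 + 50400 = 84400
Overall = 0.4 × 164000 + 0.6 × 84400 = 65600 + 50640 = 116240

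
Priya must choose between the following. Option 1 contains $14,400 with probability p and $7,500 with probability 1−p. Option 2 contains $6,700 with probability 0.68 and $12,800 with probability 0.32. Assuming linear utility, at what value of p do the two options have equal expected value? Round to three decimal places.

EV(Option 2) = 0.68 × 6700 + 0.32 × 12800 = 4556 + 4096 = 8652
p·14400 + (1−p)·7500 = 8652
6900p + 7500 = 8652
p = (8652 − 7500) / 6900

p = 0.167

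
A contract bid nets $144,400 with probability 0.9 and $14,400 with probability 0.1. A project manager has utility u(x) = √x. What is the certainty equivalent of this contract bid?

E[u] = 0.9·√144400 + 0.1·√14400 = 0.9·380 + 0.1·120 = 354
CE = (354)² = 125316

$125,316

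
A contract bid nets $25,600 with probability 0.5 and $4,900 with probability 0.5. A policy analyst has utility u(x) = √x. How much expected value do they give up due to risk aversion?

E[u] = 0.5·√25600 + 0.5·√4900 = 0.5·160 + 0.5·70 = 115
CE = (115)² = 13225
Risk premium = EV − CE = 15250 − 13225 = 2025

$2,025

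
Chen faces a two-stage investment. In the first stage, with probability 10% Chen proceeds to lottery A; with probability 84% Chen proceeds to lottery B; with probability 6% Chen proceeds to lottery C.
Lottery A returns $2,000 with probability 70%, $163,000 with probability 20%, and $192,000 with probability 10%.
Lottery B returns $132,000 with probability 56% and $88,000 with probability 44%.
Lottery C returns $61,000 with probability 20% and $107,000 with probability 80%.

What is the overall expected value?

$105,805.60

EV(A) = 0.7 × 2000 + 0.2 × 163000 + 0.1 × 192000 = 1400 + 32600 + 19200 = 53200
EV(B) = 0.56 × 132000 + 0.44 × 88000 = 73920 + 38720 = 112640
EV(C) = 0.2 × 61000 + 0.8 × 107000 = 12200 + 85600 = 97800
Overall = 0.1 × 53200 + 0.84 × 112640 + 0.06 × 97800 = 5320 + 94617.6 + 5868 = 105805.6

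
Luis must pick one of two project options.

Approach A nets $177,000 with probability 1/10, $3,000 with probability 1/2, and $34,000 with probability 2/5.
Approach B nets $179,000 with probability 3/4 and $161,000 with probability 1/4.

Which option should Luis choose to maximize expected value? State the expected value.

Approach B ($174,500)

Approach A = 1/10 × 177000 + 1/2 × 3000 + 2/5 × 34000 = 17700 + 1500 + 13600 = 32800
Approach B = 3/4 × 179000 + 1/4 × 161000 = 134250 + 40250 = 174500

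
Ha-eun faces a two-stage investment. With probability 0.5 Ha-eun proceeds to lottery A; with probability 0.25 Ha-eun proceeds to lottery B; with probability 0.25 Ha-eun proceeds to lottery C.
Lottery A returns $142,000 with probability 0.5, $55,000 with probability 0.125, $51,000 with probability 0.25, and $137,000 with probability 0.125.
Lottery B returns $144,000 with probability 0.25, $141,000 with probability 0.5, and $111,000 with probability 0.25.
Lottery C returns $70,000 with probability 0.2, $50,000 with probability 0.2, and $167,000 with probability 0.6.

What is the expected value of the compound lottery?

$118,487.50

EV(A) = 0.5 × 142000 + 0.125 × 55000 + 0.25 × 51000 + 0.125 × 137000 = 71000 + 6875 + 12750 + 17125 = 107750
EV(B) = 0.25 × 144000 + 0.5 × 141000 + 0.25 × 111000 = 36000 + 70500 + 27750 = 134250
EV(C) = 0.2 × 70000 + 0.2 × 50000 + 0.6 × 167000 = 14000 + 10000 + 100200 = 124200
Overall = 0.5 × 107750 + 0.25 × 134250 + 0.25 × 124200 = 53875 + 33562.5 + 31050 = 118487.5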